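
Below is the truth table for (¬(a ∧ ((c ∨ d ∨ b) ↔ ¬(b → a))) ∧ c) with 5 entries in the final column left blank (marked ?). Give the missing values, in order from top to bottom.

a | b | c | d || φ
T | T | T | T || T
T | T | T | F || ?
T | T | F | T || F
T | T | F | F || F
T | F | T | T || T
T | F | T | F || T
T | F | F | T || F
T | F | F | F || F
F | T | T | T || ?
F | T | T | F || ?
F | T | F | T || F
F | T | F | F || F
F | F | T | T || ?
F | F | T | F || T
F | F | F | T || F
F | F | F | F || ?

Row a=T, b=T, c=T, d=F: ¬(a ∧ ((c ∨ d ∨ b) ↔ ¬(b → a))) = T, so the formula = T.
Row a=F, b=T, c=T, d=T: ¬(a ∧ ((c ∨ d ∨ b) ↔ ¬(b → a))) = T, so the formula = T.
Row a=F, b=T, c=T, d=F: ¬(a ∧ ((c ∨ d ∨ b) ↔ ¬(b → a))) = T, so the formula = T.
Row a=F, b=F, c=T, d=T: ¬(a ∧ ((c ∨ d ∨ b) ↔ ¬(b → a))) = T, so the formula = T.
Row a=F, b=F, c=F, d=F: ¬(a ∧ ((c ∨ d ∨ b) ↔ ¬(b → a))) = T, so the formula = F.

T, T, T, T, F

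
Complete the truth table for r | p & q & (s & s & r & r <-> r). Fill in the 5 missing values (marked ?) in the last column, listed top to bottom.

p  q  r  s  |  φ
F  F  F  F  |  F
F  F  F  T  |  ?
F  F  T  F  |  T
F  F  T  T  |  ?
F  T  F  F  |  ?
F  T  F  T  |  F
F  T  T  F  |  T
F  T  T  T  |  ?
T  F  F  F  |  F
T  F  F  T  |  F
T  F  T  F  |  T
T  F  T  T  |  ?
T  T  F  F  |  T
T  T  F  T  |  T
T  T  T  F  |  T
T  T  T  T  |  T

F, T, F, T, T

Row p=F, q=F, r=F, s=T: (p & q & (s & s & r & r <-> r)) = F, so the formula = F.
Row p=F, q=F, r=T, s=T: (p & q & (s & s & r & r <-> r)) = F, so the formula = T.
Row p=F, q=T, r=F, s=F: (p & q & (s & s & r & r <-> r)) = F, so the formula = F.
Row p=F, q=T, r=T, s=T: (p & q & (s & s & r & r <-> r)) = F, so the formula = T.
Row p=T, q=F, r=T, s=T: (p & q & (s & s & r & r <-> r)) = F, so the formula = T.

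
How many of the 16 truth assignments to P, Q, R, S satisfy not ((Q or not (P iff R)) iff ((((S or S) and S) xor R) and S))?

10

  P   |   Q   |   R   |   S   ||   φ  
 True |  True |  True |  True ||  True
 True |  True |  True | False ||  True
 True |  True | False |  True || False
 True |  True | False | False ||  True
 True | False |  True |  True || False
 True | False |  True | False || False
 True | False | False |  True || False
 True | False | False | False ||  True
False |  True |  True |  True ||  True
False |  True |  True | False ||  True
False |  True | False |  True || False
False |  True | False | False ||  True
False | False |  True |  True ||  True
False | False |  True | False ||  True
False | False | False |  True ||  True
False | False | False | False || False
The formula is true on 10 of the 16 rows.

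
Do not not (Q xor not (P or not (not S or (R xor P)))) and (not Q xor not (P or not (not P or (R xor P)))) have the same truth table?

P  Q  R  S  |  φ  ψ
F  F  F  F  |  T  F
F  F  F  T  |  F  F
F  F  T  F  |  T  F
F  F  T  T  |  T  F
F  T  F  F  |  F  T
F  T  F  T  |  T  T
F  T  T  F  |  F  T
F  T  T  T  |  F  T
T  F  F  F  |  F  T
T  F  F  T  |  F  T
T  F  T  F  |  F  T
T  F  T  T  |  F  T
T  T  F  F  |  T  F
T  T  F  T  |  T  F
T  T  T  F  |  T  F
T  T  T  T  |  T  F
The columns differ at P=F, Q=F, R=F, S=F (φ=T, ψ=F), so they are not equivalent.

not equivalent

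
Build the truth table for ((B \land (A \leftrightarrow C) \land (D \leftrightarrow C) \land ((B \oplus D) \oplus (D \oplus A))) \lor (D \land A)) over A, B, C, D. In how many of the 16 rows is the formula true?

5

A | B | C | D | φ
- | - | - | - | -
F | F | F | F | F
F | F | F | T | F
F | F | T | F | F
F | F | T | T | F
F | T | F | F | T
F | T | F | T | F
F | T | T | F | F
F | T | T | T | F
T | F | F | F | F
T | F | F | T | T
T | F | T | F | F
T | F | T | T | T
T | T | F | F | F
T | T | F | T | T
T | T | T | F | F
T | T | T | T | T
The formula is true on 5 of the 16 rows.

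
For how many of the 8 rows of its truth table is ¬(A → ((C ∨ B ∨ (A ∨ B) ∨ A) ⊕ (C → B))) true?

3

  A   |   B   |   C   | (A ∨ B) | (C ∨ B ∨ (A ∨ B) ∨ A) | (C → B) |   φ  
----- | ----- | ----- | ------- | --------------------- | ------- | -----
False | False | False |  False  |         False         |   True  | False
False | False |  True |  False  |          True         |  False  | False
False |  True | False |   True  |          True         |   True  | False
False |  True |  True |   True  |          True         |   True  | False
 True | False | False |   True  |          True         |   True  |  True
 True | False |  True |   True  |          True         |  False  | False
 True |  True | False |   True  |          True         |   True  |  True
 True |  True |  True |   True  |          True         |   True  |  True
The formula is true on 3 of the 8 rows.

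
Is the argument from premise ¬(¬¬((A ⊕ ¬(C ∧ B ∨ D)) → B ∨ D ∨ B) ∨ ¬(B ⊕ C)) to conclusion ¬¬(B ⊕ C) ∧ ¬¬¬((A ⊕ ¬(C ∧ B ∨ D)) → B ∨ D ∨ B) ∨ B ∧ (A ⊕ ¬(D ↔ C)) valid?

yes

A | B | C | D | φ | ψ
- | - | - | - | - | -
1 | 1 | 1 | 1 | 0 | 1
1 | 1 | 1 | 0 | 0 | 0
1 | 1 | 0 | 1 | 0 | 0
1 | 1 | 0 | 0 | 0 | 1
1 | 0 | 1 | 1 | 0 | 0
1 | 0 | 1 | 0 | 0 | 0
1 | 0 | 0 | 1 | 0 | 0
1 | 0 | 0 | 0 | 0 | 0
0 | 1 | 1 | 1 | 0 | 0
0 | 1 | 1 | 0 | 0 | 1
0 | 1 | 0 | 1 | 0 | 1
0 | 1 | 0 | 0 | 0 | 0
0 | 0 | 1 | 1 | 0 | 0
0 | 0 | 1 | 0 | 1 | 1
0 | 0 | 0 | 1 | 0 | 0
0 | 0 | 0 | 0 | 0 | 0
In every row where φ is true, ψ is also true, so φ ⊨ ψ.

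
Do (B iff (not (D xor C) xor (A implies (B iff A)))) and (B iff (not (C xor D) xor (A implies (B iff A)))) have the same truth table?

  A   |   B   |   C   |   D   |   φ   |   ψ  
----- | ----- | ----- | ----- | ----- | -----
False | False | False | False |  True |  True
False | False | False |  True | False | False
False | False |  True | False | False | False
False | False |  True |  True |  True |  True
False |  True | False | False | False | False
False |  True | False |  True |  True |  True
False |  True |  True | False |  True |  True
False |  True |  True |  True | False | False
 True | False | False | False | False | False
 True | False | False |  True |  True |  True
 True | False |  True | False |  True |  True
 True | False |  True |  True | False | False
 True |  True | False | False | False | False
 True |  True | False |  True |  True |  True
 True |  True |  True | False |  True |  True
 True |  True |  True |  True | False | False
The columns for φ and ψ agree on every row, so they are logically equivalent.

equivalent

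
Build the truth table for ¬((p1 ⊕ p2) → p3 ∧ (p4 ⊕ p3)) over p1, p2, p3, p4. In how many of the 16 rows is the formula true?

p1 | p2 | p3 | p4 || ¬((p1 ⊕ p2) → (p3 ∧ (p4 ⊕ p3)))
T  | T  | T  | T  ||                F               
T  | T  | T  | F  ||                F               
T  | T  | F  | T  ||                F               
T  | T  | F  | F  ||                F               
T  | F  | T  | T  ||                T               
T  | F  | T  | F  ||                F               
T  | F  | F  | T  ||                T               
T  | F  | F  | F  ||                T               
F  | T  | T  | T  ||                T               
F  | T  | T  | F  ||                F               
F  | T  | F  | T  ||                T               
F  | T  | F  | F  ||                T               
F  | F  | T  | T  ||                F               
F  | F  | T  | F  ||                F               
F  | F  | F  | T  ||                F               
F  | F  | F  | F  ||                F               
The formula is true on 6 of the 16 rows.

6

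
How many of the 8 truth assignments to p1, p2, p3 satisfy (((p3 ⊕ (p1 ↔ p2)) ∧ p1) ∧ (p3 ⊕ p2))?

2

p1  p2  p3  |  (p1 ↔ p2)  (p3 ⊕ (p1 ↔ p2))  ((p3 ⊕ (p1 ↔ p2)) ∧ p1)  (p3 ⊕ p2)  φ
1   1   1   |      1             0                     0                 0      0
1   1   0   |      1             1                     1                 1      1
1   0   1   |      0             1                     1                 1      1
1   0   0   |      0             0                     0                 0      0
0   1   1   |      0             1                     0                 0      0
0   1   0   |      0             0                     0                 1      0
0   0   1   |      1             0                     0                 1      0
0   0   0   |      1             1                     0                 0      0
The formula is true on 2 of the 8 rows.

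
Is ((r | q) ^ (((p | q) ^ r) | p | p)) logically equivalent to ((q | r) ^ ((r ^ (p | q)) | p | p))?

p  q  r  |  φ  ψ
F  F  F  |  F  F
F  F  T  |  F  F
F  T  F  |  F  F
F  T  T  |  T  T
T  F  F  |  T  T
T  F  T  |  F  F
T  T  F  |  F  F
T  T  T  |  F  F
The columns for φ and ψ agree on every row, so they are logically equivalent.

equivalent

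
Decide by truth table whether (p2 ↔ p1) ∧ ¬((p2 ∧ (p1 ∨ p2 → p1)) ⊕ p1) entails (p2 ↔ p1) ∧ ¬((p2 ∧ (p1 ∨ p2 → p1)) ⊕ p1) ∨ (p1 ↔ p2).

p1  p2  |  φ  ψ
T   T   |  T  T
T   F   |  F  F
F   T   |  F  F
F   F   |  T  T
In every row where φ is true, ψ is also true, so φ ⊨ ψ.

yes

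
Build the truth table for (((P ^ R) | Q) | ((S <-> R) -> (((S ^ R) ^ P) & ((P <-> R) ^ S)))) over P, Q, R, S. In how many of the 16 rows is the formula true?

P  Q  R  S     (P ^ R)  ((P ^ R) | Q)  (S <-> R)  (S ^ R)  ((S ^ R) ^ P)  (P <-> R)  ((P <-> R) ^ S)  φ
T  T  T  T        F           T            T         F           T            T             F         T
T  T  T  F        F           T            F         T           F            T             T         T
T  T  F  T        T           T            F         T           F            F             T         T
T  T  F  F        T           T            T         F           T            F             F         T
T  F  T  T        F           F            T         F           T            T             F         F
T  F  T  F        F           F            F         T           F            T             T         T
T  F  F  T        T           T            F         T           F            F             T         T
T  F  F  F        T           T            T         F           T            F             F         T
F  T  T  T        T           T            T         F           F            F             T         T
F  T  T  F        T           T            F         T           T            F             F         T
F  T  F  T        F           T            F         T           T            T             F         T
F  T  F  F        F           T            T         F           F            T             T         T
F  F  T  T        T           T            T         F           F            F             T         T
F  F  T  F        T           T            F         T           T            F             F         T
F  F  F  T        F           F            F         T           T            T             F         T
F  F  F  F        F           F            T         F           F            T             T         F
The formula is true on 14 of the 16 rows.

14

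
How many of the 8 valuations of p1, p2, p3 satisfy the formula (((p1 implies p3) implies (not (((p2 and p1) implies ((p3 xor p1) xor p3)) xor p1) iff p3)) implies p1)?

p1 | p2 | p3 | φ
-- | -- | -- | -
1  | 1  | 1  | 1
1  | 1  | 0  | 1
1  | 0  | 1  | 1
1  | 0  | 0  | 1
0  | 1  | 1  | 1
0  | 1  | 0  | 0
0  | 0  | 1  | 1
0  | 0  | 0  | 0
The formula is true on 6 of the 8 rows.

6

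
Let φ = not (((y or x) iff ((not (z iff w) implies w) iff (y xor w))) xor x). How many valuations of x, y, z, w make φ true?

x | y | z | w || (y or x) | (z iff w) | not (z iff w) | (not (z iff w) implies w) | (y xor w) | φ
T | T | T | T ||    T     |     T     |       F       |             T             |     F     | F
T | T | T | F ||    T     |     F     |       T       |             F             |     T     | F
T | T | F | T ||    T     |     F     |       T       |             T             |     F     | F
T | T | F | F ||    T     |     T     |       F       |             T             |     T     | T
T | F | T | T ||    T     |     T     |       F       |             T             |     T     | T
T | F | T | F ||    T     |     F     |       T       |             F             |     F     | T
T | F | F | T ||    T     |     F     |       T       |             T             |     T     | T
T | F | F | F ||    T     |     T     |       F       |             T             |     F     | F
F | T | T | T ||    T     |     T     |       F       |             T             |     F     | T
F | T | T | F ||    T     |     F     |       T       |             F             |     T     | T
F | T | F | T ||    T     |     F     |       T       |             T             |     F     | T
F | T | F | F ||    T     |     T     |       F       |             T             |     T     | F
F | F | T | T ||    F     |     T     |       F       |             T             |     T     | T
F | F | T | F ||    F     |     F     |       T       |             F             |     F     | T
F | F | F | T ||    F     |     F     |       T       |             T             |     T     | T
F | F | F | F ||    F     |     T     |       F       |             T             |     F     | F
The formula is true on 10 of the 16 rows.

10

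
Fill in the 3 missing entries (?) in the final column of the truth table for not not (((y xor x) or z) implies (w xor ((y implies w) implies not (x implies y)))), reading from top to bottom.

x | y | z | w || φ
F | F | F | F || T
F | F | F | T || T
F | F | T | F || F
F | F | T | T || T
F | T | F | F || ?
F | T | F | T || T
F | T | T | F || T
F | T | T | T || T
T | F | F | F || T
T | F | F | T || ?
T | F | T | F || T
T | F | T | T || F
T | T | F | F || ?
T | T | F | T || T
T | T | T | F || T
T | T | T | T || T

T, F, T

Row x=F, y=T, z=F, w=F: (((y xor x) or z) implies (w xor ((y implies w) implies not (x implies y)))) = T, not (((y xor x) or z) implies (w xor ((y implies w) implies not (x implies y)))) = F, so the formula = T.
Row x=T, y=F, z=F, w=T: (((y xor x) or z) implies (w xor ((y implies w) implies not (x implies y)))) = F, not (((y xor x) or z) implies (w xor ((y implies w) implies not (x implies y)))) = T, so the formula = F.
Row x=T, y=T, z=F, w=F: (((y xor x) or z) implies (w xor ((y implies w) implies not (x implies y)))) = T, not (((y xor x) or z) implies (w xor ((y implies w) implies not (x implies y)))) = F, so the formula = T.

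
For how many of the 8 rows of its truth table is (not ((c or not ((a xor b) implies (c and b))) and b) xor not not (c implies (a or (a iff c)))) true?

3

a | b | c | φ
- | - | - | -
F | F | F | F
F | F | T | T
F | T | F | T
F | T | T | F
T | F | F | F
T | F | T | F
T | T | F | F
T | T | T | T
The formula is true on 3 of the 8 rows.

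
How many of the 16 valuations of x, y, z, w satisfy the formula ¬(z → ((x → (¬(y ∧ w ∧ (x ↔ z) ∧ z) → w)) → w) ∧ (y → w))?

x  y  z  w  |  φ
1  1  1  1  |  0
1  1  1  0  |  1
1  1  0  1  |  0
1  1  0  0  |  0
1  0  1  1  |  0
1  0  1  0  |  0
1  0  0  1  |  0
1  0  0  0  |  0
0  1  1  1  |  0
0  1  1  0  |  1
0  1  0  1  |  0
0  1  0  0  |  0
0  0  1  1  |  0
0  0  1  0  |  1
0  0  0  1  |  0
0  0  0  0  |  0
The formula is true on 3 of the 16 rows.

3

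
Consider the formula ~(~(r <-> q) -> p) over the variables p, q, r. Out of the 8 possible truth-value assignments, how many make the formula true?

2

p  q  r  |  (r <-> q)  ~(r <-> q)  (~(r <-> q) -> p)  ~(~(r <-> q) -> p)
F  F  F  |      T          F               T                  F         
F  F  T  |      F          T               F                  T         
F  T  F  |      F          T               F                  T         
F  T  T  |      T          F               T                  F         
T  F  F  |      T          F               T                  F         
T  F  T  |      F          T               T                  F         
T  T  F  |      F          T               T                  F         
T  T  T  |      T          F               T                  F         
The formula is true on 2 of the 8 rows.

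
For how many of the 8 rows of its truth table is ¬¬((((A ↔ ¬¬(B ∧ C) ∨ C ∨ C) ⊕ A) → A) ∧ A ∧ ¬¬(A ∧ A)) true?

A | B | C || φ
F | F | F || F
F | F | T || F
F | T | F || F
F | T | T || F
T | F | F || T
T | F | T || T
T | T | F || T
T | T | T || T
The formula is true on 4 of the 8 rows.

4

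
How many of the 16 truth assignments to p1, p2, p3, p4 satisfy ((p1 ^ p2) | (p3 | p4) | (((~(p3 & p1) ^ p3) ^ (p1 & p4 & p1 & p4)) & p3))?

14

p1  p2  p3  p4     (p1 ^ p2)  (p3 | p4)  (p3 & p1)  ~(p3 & p1)  (~(p3 & p1) ^ p3)  (p1 & p4 & p1 & p4)  φ
F   F   F   F          F          F          F          T               T                   F           F
F   F   F   T          F          T          F          T               T                   F           T
F   F   T   F          F          T          F          T               F                   F           T
F   F   T   T          F          T          F          T               F                   F           T
F   T   F   F          T          F          F          T               T                   F           T
F   T   F   T          T          T          F          T               T                   F           T
F   T   T   F          T          T          F          T               F                   F           T
F   T   T   T          T          T          F          T               F                   F           T
T   F   F   F          T          F          F          T               T                   F           T
T   F   F   T          T          T          F          T               T                   T           T
T   F   T   F          T          T          T          F               T                   F           T
T   F   T   T          T          T          T          F               T                   T           T
T   T   F   F          F          F          F          T               T                   F           F
T   T   F   T          F          T          F          T               T                   T           T
T   T   T   F          F          T          T          F               T                   F           T
T   T   T   T          F          T          T          F               T                   T           T
The formula is true on 14 of the 16 rows.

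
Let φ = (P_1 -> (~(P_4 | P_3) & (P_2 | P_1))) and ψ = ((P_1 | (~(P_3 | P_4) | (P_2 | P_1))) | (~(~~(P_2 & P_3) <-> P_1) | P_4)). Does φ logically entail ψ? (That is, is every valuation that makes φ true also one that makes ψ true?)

P_1 | P_2 | P_3 | P_4 || φ | ψ
 T  |  T  |  T  |  T  || F | T
 T  |  T  |  T  |  F  || F | T
 T  |  T  |  F  |  T  || F | T
 T  |  T  |  F  |  F  || T | T
 T  |  F  |  T  |  T  || F | T
 T  |  F  |  T  |  F  || F | T
 T  |  F  |  F  |  T  || F | T
 T  |  F  |  F  |  F  || T | T
 F  |  T  |  T  |  T  || T | T
 F  |  T  |  T  |  F  || T | T
 F  |  T  |  F  |  T  || T | T
 F  |  T  |  F  |  F  || T | T
 F  |  F  |  T  |  T  || T | T
 F  |  F  |  T  |  F  || T | F
 F  |  F  |  F  |  T  || T | T
 F  |  F  |  F  |  F  || T | T
At P_1=F, P_2=F, P_3=T, P_4=F we have φ true but ψ false, so φ does not entail ψ.

no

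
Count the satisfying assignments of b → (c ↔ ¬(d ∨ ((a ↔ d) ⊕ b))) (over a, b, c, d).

a | b | c | d || (a ↔ d) | ((a ↔ d) ⊕ b) | (d ∨ ((a ↔ d) ⊕ b)) | ¬(d ∨ ((a ↔ d) ⊕ b)) | (c ↔ ¬(d ∨ ((a ↔ d) ⊕ b))) | (b → (c ↔ ¬(d ∨ ((a ↔ d) ⊕ b))))
1 | 1 | 1 | 1 ||    1    |       0       |          1          |          0           |             0              |                0                
1 | 1 | 1 | 0 ||    0    |       1       |          1          |          0           |             0              |                0                
1 | 1 | 0 | 1 ||    1    |       0       |          1          |          0           |             1              |                1                
1 | 1 | 0 | 0 ||    0    |       1       |          1          |          0           |             1              |                1                
1 | 0 | 1 | 1 ||    1    |       1       |          1          |          0           |             0              |                1                
1 | 0 | 1 | 0 ||    0    |       0       |          0          |          1           |             1              |                1                
1 | 0 | 0 | 1 ||    1    |       1       |          1          |          0           |             1              |                1                
1 | 0 | 0 | 0 ||    0    |       0       |          0          |          1           |             0              |                1                
0 | 1 | 1 | 1 ||    0    |       1       |          1          |          0           |             0              |                0                
0 | 1 | 1 | 0 ||    1    |       0       |          0          |          1           |             1              |                1                
0 | 1 | 0 | 1 ||    0    |       1       |          1          |          0           |             1              |                1                
0 | 1 | 0 | 0 ||    1    |       0       |          0          |          1           |             0              |                0                
0 | 0 | 1 | 1 ||    0    |       0       |          1          |          0           |             0              |                1                
0 | 0 | 1 | 0 ||    1    |       1       |          1          |          0           |             0              |                1                
0 | 0 | 0 | 1 ||    0    |       0       |          1          |          0           |             1              |                1                
0 | 0 | 0 | 0 ||    1    |       1       |          1          |          0           |             1              |                1                
The formula is true on 12 of the 16 rows.

12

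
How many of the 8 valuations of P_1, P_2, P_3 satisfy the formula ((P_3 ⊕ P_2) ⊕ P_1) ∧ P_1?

2

P_1  P_2  P_3  |  (((P_3 ⊕ P_2) ⊕ P_1) ∧ P_1)
 T    T    T   |               T             
 T    T    F   |               F             
 T    F    T   |               F             
 T    F    F   |               T             
 F    T    T   |               F             
 F    T    F   |               F             
 F    F    T   |               F             
 F    F    F   |               F             
The formula is true on 2 of the 8 rows.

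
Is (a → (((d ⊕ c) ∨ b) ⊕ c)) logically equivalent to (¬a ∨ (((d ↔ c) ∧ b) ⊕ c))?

a | b | c | d | φ | ψ
- | - | - | - | - | -
F | F | F | F | T | T
F | F | F | T | T | T
F | F | T | F | T | T
F | F | T | T | T | T
F | T | F | F | T | T
F | T | F | T | T | T
F | T | T | F | T | T
F | T | T | T | T | T
T | F | F | F | F | F
T | F | F | T | T | F
T | F | T | F | F | T
T | F | T | T | T | T
T | T | F | F | T | T
T | T | F | T | T | F
T | T | T | F | F | T
T | T | T | T | F | F
The columns differ at a=T, b=F, c=F, d=T (φ=T, ψ=F), so they are not equivalent.

not equivalent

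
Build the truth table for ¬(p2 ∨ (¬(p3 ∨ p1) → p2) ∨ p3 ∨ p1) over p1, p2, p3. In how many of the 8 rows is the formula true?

1

  p1     p2     p3   |    φ  
False  False  False  |   True
False  False   True  |  False
False   True  False  |  False
False   True   True  |  False
 True  False  False  |  False
 True  False   True  |  False
 True   True  False  |  False
 True   True   True  |  False
The formula is true on 1 of the 8 rows.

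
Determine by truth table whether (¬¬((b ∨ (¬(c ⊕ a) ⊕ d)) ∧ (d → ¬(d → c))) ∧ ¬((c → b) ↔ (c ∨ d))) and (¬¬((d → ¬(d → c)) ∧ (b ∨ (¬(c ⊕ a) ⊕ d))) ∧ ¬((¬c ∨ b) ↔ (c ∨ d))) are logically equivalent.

equivalent

a  b  c  d  |  φ  ψ
T  T  T  T  |  F  F
T  T  T  F  |  F  F
T  T  F  T  |  F  F
T  T  F  F  |  T  T
T  F  T  T  |  F  F
T  F  T  F  |  T  T
T  F  F  T  |  F  F
T  F  F  F  |  F  F
F  T  T  T  |  F  F
F  T  T  F  |  F  F
F  T  F  T  |  F  F
F  T  F  F  |  T  T
F  F  T  T  |  F  F
F  F  T  F  |  F  F
F  F  F  T  |  F  F
F  F  F  F  |  T  T
The columns for φ and ψ agree on every row, so they are logically equivalent.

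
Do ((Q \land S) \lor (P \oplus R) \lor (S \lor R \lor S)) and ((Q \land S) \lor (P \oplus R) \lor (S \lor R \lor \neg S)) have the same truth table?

  P   |   Q   |   R   |   S   ||   φ   |   ψ  
False | False | False | False || False |  True
False | False | False |  True ||  True |  True
False | False |  True | False ||  True |  True
False | False |  True |  True ||  True |  True
False |  True | False | False || False |  True
False |  True | False |  True ||  True |  True
False |  True |  True | False ||  True |  True
False |  True |  True |  True ||  True |  True
 True | False | False | False ||  True |  True
 True | False | False |  True ||  True |  True
 True | False |  True | False ||  True |  True
 True | False |  True |  True ||  True |  True
 True |  True | False | False ||  True |  True
 True |  True | False |  True ||  True |  True
 True |  True |  True | False ||  True |  True
 True |  True |  True |  True ||  True |  True
The columns differ at P=False, Q=False, R=False, S=False (φ=False, ψ=True), so they are not equivalent.

not equivalent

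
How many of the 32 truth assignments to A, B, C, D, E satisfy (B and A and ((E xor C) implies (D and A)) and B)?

6

A  B  C  D  E  |  φ
1  1  1  1  1  |  1
1  1  1  1  0  |  1
1  1  1  0  1  |  1
1  1  1  0  0  |  0
1  1  0  1  1  |  1
1  1  0  1  0  |  1
1  1  0  0  1  |  0
1  1  0  0  0  |  1
1  0  1  1  1  |  0
1  0  1  1  0  |  0
1  0  1  0  1  |  0
1  0  1  0  0  |  0
1  0  0  1  1  |  0
1  0  0  1  0  |  0
1  0  0  0  1  |  0
1  0  0  0  0  |  0
0  1  1  1  1  |  0
0  1  1  1  0  |  0
0  1  1  0  1  |  0
0  1  1  0  0  |  0
0  1  0  1  1  |  0
0  1  0  1  0  |  0
0  1  0  0  1  |  0
0  1  0  0  0  |  0
0  0  1  1  1  |  0
0  0  1  1  0  |  0
0  0  1  0  1  |  0
0  0  1  0  0  |  0
0  0  0  1  1  |  0
0  0  0  1  0  |  0
0  0  0  0  1  |  0
0  0  0  0  0  |  0
The formula is true on 6 of the 32 rows.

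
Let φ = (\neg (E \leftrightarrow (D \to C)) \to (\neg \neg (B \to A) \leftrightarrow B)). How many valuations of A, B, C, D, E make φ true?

A | B | C | D | E || φ
T | T | T | T | T || T
T | T | T | T | F || T
T | T | T | F | T || T
T | T | T | F | F || T
T | T | F | T | T || T
T | T | F | T | F || T
T | T | F | F | T || T
T | T | F | F | F || T
T | F | T | T | T || T
T | F | T | T | F || F
T | F | T | F | T || T
T | F | T | F | F || F
T | F | F | T | T || F
T | F | F | T | F || T
T | F | F | F | T || T
T | F | F | F | F || F
F | T | T | T | T || T
F | T | T | T | F || F
F | T | T | F | T || T
F | T | T | F | F || F
F | T | F | T | T || F
F | T | F | T | F || T
F | T | F | F | T || T
F | T | F | F | F || F
F | F | T | T | T || T
F | F | T | T | F || F
F | F | T | F | T || T
F | F | T | F | F || F
F | F | F | T | T || F
F | F | F | T | F || T
F | F | F | F | T || T
F | F | F | F | F || F
The formula is true on 20 of the 32 rows.

20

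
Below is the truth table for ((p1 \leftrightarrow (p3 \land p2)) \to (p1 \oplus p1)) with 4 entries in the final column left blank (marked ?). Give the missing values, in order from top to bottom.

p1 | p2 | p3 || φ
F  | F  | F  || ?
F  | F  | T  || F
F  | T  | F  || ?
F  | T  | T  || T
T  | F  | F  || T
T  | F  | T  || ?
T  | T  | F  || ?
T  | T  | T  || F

F, F, T, T

Row p1=F, p2=F, p3=F: (p1 \leftrightarrow (p3 \land p2)) = T, (p1 \oplus p1) = F, so the formula = F.
Row p1=F, p2=T, p3=F: (p1 \leftrightarrow (p3 \land p2)) = T, (p1 \oplus p1) = F, so the formula = F.
Row p1=T, p2=F, p3=T: (p1 \leftrightarrow (p3 \land p2)) = F, (p1 \oplus p1) = F, so the formula = T.
Row p1=T, p2=T, p3=F: (p1 \leftrightarrow (p3 \land p2)) = F, (p1 \oplus p1) = F, so the formula = T.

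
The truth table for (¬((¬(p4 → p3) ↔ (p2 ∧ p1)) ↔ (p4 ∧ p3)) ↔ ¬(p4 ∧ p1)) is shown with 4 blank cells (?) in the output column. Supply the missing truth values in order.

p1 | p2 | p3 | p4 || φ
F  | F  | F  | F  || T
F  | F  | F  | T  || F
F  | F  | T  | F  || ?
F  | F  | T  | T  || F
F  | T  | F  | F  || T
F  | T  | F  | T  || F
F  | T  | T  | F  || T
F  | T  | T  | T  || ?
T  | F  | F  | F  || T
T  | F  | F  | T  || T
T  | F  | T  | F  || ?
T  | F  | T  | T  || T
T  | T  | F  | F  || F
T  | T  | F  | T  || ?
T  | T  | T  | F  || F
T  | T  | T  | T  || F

Row p1=F, p2=F, p3=T, p4=F: ¬((¬(p4 → p3) ↔ (p2 ∧ p1)) ↔ (p4 ∧ p3)) = T, ¬(p4 ∧ p1) = T, so the formula = T.
Row p1=F, p2=T, p3=T, p4=T: ¬((¬(p4 → p3) ↔ (p2 ∧ p1)) ↔ (p4 ∧ p3)) = F, ¬(p4 ∧ p1) = T, so the formula = F.
Row p1=T, p2=F, p3=T, p4=F: ¬((¬(p4 → p3) ↔ (p2 ∧ p1)) ↔ (p4 ∧ p3)) = T, ¬(p4 ∧ p1) = T, so the formula = T.
Row p1=T, p2=T, p3=F, p4=T: ¬((¬(p4 → p3) ↔ (p2 ∧ p1)) ↔ (p4 ∧ p3)) = T, ¬(p4 ∧ p1) = F, so the formula = F.

T, F, T, F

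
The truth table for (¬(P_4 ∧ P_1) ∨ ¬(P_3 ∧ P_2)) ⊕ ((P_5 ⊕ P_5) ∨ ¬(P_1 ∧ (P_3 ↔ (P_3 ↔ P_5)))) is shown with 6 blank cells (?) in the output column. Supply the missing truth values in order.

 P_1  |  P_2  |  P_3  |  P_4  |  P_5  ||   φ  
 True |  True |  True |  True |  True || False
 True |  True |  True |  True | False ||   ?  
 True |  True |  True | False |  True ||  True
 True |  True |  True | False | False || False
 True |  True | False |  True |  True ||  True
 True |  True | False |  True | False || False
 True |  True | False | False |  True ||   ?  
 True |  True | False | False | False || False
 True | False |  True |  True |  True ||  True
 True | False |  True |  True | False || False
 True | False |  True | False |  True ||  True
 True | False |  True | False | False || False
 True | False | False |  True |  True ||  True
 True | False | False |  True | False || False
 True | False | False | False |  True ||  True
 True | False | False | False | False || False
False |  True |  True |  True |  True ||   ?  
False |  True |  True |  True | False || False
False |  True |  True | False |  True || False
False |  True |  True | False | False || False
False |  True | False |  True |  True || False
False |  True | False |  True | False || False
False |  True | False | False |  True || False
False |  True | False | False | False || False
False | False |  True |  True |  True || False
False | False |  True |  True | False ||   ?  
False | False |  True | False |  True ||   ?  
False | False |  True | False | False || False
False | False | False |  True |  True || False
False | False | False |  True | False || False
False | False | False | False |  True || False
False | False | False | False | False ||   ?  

True, True, False, False, False, False

Row P_1=True, P_2=True, P_3=True, P_4=True, P_5=False: (¬(P_4 ∧ P_1) ∨ ¬(P_3 ∧ P_2)) = False, ((P_5 ⊕ P_5) ∨ ¬(P_1 ∧ (P_3 ↔ (P_3 ↔ P_5)))) = True, so the formula = True.
Row P_1=True, P_2=True, P_3=False, P_4=False, P_5=True: (¬(P_4 ∧ P_1) ∨ ¬(P_3 ∧ P_2)) = True, ((P_5 ⊕ P_5) ∨ ¬(P_1 ∧ (P_3 ↔ (P_3 ↔ P_5)))) = False, so the formula = True.
Row P_1=False, P_2=True, P_3=True, P_4=True, P_5=True: (¬(P_4 ∧ P_1) ∨ ¬(P_3 ∧ P_2)) = True, ((P_5 ⊕ P_5) ∨ ¬(P_1 ∧ (P_3 ↔ (P_3 ↔ P_5)))) = True, so the formula = False.
Row P_1=False, P_2=False, P_3=True, P_4=True, P_5=False: (¬(P_4 ∧ P_1) ∨ ¬(P_3 ∧ P_2)) = True, ((P_5 ⊕ P_5) ∨ ¬(P_1 ∧ (P_3 ↔ (P_3 ↔ P_5)))) = True, so the formula = False.
Row P_1=False, P_2=False, P_3=True, P_4=False, P_5=True: (¬(P_4 ∧ P_1) ∨ ¬(P_3 ∧ P_2)) = True, ((P_5 ⊕ P_5) ∨ ¬(P_1 ∧ (P_3 ↔ (P_3 ↔ P_5)))) = True, so the formula = False.
Row P_1=False, P_2=False, P_3=False, P_4=False, P_5=False: (¬(P_4 ∧ P_1) ∨ ¬(P_3 ∧ P_2)) = True, ((P_5 ⊕ P_5) ∨ ¬(P_1 ∧ (P_3 ↔ (P_3 ↔ P_5)))) = True, so the formula = False.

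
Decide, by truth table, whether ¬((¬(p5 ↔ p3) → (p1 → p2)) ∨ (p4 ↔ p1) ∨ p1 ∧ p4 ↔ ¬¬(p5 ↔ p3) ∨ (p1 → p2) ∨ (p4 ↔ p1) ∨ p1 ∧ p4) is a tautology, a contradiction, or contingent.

contradiction

p1  p2  p3  p4  p5  |  φ
T   T   T   T   T   |  F
T   T   T   T   F   |  F
T   T   T   F   T   |  F
T   T   T   F   F   |  F
T   T   F   T   T   |  F
T   T   F   T   F   |  F
T   T   F   F   T   |  F
T   T   F   F   F   |  F
T   F   T   T   T   |  F
T   F   T   T   F   |  F
T   F   T   F   T   |  F
T   F   T   F   F   |  F
T   F   F   T   T   |  F
T   F   F   T   F   |  F
T   F   F   F   T   |  F
T   F   F   F   F   |  F
F   T   T   T   T   |  F
F   T   T   T   F   |  F
F   T   T   F   T   |  F
F   T   T   F   F   |  F
F   T   F   T   T   |  F
F   T   F   T   F   |  F
F   T   F   F   T   |  F
F   T   F   F   F   |  F
F   F   T   T   T   |  F
F   F   T   T   F   |  F
F   F   T   F   T   |  F
F   F   T   F   F   |  F
F   F   F   T   T   |  F
F   F   F   T   F   |  F
F   F   F   F   T   |  F
F   F   F   F   F   |  F
Every row is F, so the formula is a contradiction.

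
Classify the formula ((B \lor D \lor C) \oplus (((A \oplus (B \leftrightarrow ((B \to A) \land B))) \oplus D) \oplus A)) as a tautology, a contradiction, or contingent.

A | B | C | D | (B \lor D \lor C) | (B \to A) | ((B \to A) \land B) | φ
- | - | - | - | ----------------- | --------- | ------------------- | -
T | T | T | T |         T         |     T     |          T          | T
T | T | T | F |         T         |     T     |          T          | F
T | T | F | T |         T         |     T     |          T          | T
T | T | F | F |         T         |     T     |          T          | F
T | F | T | T |         T         |     T     |          F          | T
T | F | T | F |         T         |     T     |          F          | F
T | F | F | T |         T         |     T     |          F          | T
T | F | F | F |         F         |     T     |          F          | T
F | T | T | T |         T         |     F     |          F          | F
F | T | T | F |         T         |     F     |          F          | T
F | T | F | T |         T         |     F     |          F          | F
F | T | F | F |         T         |     F     |          F          | T
F | F | T | T |         T         |     T     |          F          | T
F | F | T | F |         T         |     T     |          F          | F
F | F | F | T |         T         |     T     |          F          | T
F | F | F | F |         F         |     T     |          F          | T
10 of 16 rows are T, so the formula is contingent.

contingent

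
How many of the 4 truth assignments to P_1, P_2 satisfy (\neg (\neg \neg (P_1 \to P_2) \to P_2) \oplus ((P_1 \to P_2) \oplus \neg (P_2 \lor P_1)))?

3

P_1 | P_2 | (P_1 \to P_2) | \neg (P_1 \to P_2) | \neg \neg (P_1 \to P_2) | (P_2 \lor P_1) | \neg (P_2 \lor P_1) | φ
--- | --- | ------------- | ------------------ | ----------------------- | -------------- | ------------------- | -
 T  |  T  |       T       |         F          |            T            |       T        |          F          | T
 T  |  F  |       F       |         T          |            F            |       T        |          F          | F
 F  |  T  |       T       |         F          |            T            |       T        |          F          | T
 F  |  F  |       T       |         F          |            T            |       F        |          T          | T
The formula is true on 3 of the 4 rows.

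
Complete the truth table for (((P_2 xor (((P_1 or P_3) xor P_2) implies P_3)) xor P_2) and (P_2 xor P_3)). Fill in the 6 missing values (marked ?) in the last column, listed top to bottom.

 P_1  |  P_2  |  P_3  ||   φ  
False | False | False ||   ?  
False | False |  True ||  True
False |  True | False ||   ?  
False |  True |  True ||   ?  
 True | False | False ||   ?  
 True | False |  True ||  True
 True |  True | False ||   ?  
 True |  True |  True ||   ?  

Row P_1=False, P_2=False, P_3=False: ((P_2 xor (((P_1 or P_3) xor P_2) implies P_3)) xor P_2) = True, (P_2 xor P_3) = False, so the formula = False.
Row P_1=False, P_2=True, P_3=False: ((P_2 xor (((P_1 or P_3) xor P_2) implies P_3)) xor P_2) = False, (P_2 xor P_3) = True, so the formula = False.
Row P_1=False, P_2=True, P_3=True: ((P_2 xor (((P_1 or P_3) xor P_2) implies P_3)) xor P_2) = True, (P_2 xor P_3) = False, so the formula = False.
Row P_1=True, P_2=False, P_3=False: ((P_2 xor (((P_1 or P_3) xor P_2) implies P_3)) xor P_2) = False, (P_2 xor P_3) = False, so the formula = False.
Row P_1=True, P_2=True, P_3=False: ((P_2 xor (((P_1 or P_3) xor P_2) implies P_3)) xor P_2) = True, (P_2 xor P_3) = True, so the formula = True.
Row P_1=True, P_2=True, P_3=True: ((P_2 xor (((P_1 or P_3) xor P_2) implies P_3)) xor P_2) = True, (P_2 xor P_3) = False, so the formula = False.

False, False, False, False, True, False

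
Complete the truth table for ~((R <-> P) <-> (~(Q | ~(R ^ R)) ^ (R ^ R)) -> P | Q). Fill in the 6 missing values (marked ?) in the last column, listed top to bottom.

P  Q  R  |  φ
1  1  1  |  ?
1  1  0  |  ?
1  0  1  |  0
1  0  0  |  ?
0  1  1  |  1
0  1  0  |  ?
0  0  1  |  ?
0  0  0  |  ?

0, 1, 1, 0, 1, 0

Row P=1, Q=1, R=1: (R <-> P) = 1, ((~(Q | ~(R ^ R)) ^ (R ^ R)) -> P | Q) = 1, ((R <-> P) <-> (~(Q | ~(R ^ R)) ^ (R ^ R)) -> P | Q) = 1, so the formula = 0.
Row P=1, Q=1, R=0: (R <-> P) = 0, ((~(Q | ~(R ^ R)) ^ (R ^ R)) -> P | Q) = 1, ((R <-> P) <-> (~(Q | ~(R ^ R)) ^ (R ^ R)) -> P | Q) = 0, so the formula = 1.
Row P=1, Q=0, R=0: (R <-> P) = 0, ((~(Q | ~(R ^ R)) ^ (R ^ R)) -> P | Q) = 1, ((R <-> P) <-> (~(Q | ~(R ^ R)) ^ (R ^ R)) -> P | Q) = 0, so the formula = 1.
Row P=0, Q=1, R=0: (R <-> P) = 1, ((~(Q | ~(R ^ R)) ^ (R ^ R)) -> P | Q) = 1, ((R <-> P) <-> (~(Q | ~(R ^ R)) ^ (R ^ R)) -> P | Q) = 1, so the formula = 0.
Row P=0, Q=0, R=1: (R <-> P) = 0, ((~(Q | ~(R ^ R)) ^ (R ^ R)) -> P | Q) = 1, ((R <-> P) <-> (~(Q | ~(R ^ R)) ^ (R ^ R)) -> P | Q) = 0, so the formula = 1.
Row P=0, Q=0, R=0: (R <-> P) = 1, ((~(Q | ~(R ^ R)) ^ (R ^ R)) -> P | Q) = 1, ((R <-> P) <-> (~(Q | ~(R ^ R)) ^ (R ^ R)) -> P | Q) = 1, so the formula = 0.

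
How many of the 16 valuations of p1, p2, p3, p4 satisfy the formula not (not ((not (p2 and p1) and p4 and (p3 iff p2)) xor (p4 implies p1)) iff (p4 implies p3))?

p1 | p2 | p3 | p4 | φ
-- | -- | -- | -- | -
T  | T  | T  | T  | T
T  | T  | T  | F  | T
T  | T  | F  | T  | F
T  | T  | F  | F  | T
T  | F  | T  | T  | T
T  | F  | T  | F  | T
T  | F  | F  | T  | T
T  | F  | F  | F  | T
F  | T  | T  | T  | T
F  | T  | T  | F  | T
F  | T  | F  | T  | T
F  | T  | F  | F  | T
F  | F  | T  | T  | F
F  | F  | T  | F  | T
F  | F  | F  | T  | F
F  | F  | F  | F  | T
The formula is true on 13 of the 16 rows.

13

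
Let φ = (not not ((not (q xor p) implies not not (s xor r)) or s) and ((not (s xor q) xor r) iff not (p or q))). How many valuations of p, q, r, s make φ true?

6

  p   |   q   |   r   |   s   |   φ  
----- | ----- | ----- | ----- | -----
False | False | False | False | False
False | False | False |  True | False
False | False |  True | False | False
False | False |  True |  True |  True
False |  True | False | False |  True
False |  True | False |  True | False
False |  True |  True | False | False
False |  True |  True |  True |  True
 True | False | False | False | False
 True | False | False |  True |  True
 True | False |  True | False |  True
 True | False |  True |  True | False
 True |  True | False | False | False
 True |  True | False |  True | False
 True |  True |  True | False | False
 True |  True |  True |  True |  True
The formula is true on 6 of the 16 rows.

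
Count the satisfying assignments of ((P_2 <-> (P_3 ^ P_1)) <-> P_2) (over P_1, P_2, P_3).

4

P_1 | P_2 | P_3 | (P_3 ^ P_1) | (P_2 <-> (P_3 ^ P_1)) | φ
--- | --- | --- | ----------- | --------------------- | -
 T  |  T  |  T  |      F      |           F           | F
 T  |  T  |  F  |      T      |           T           | T
 T  |  F  |  T  |      F      |           T           | F
 T  |  F  |  F  |      T      |           F           | T
 F  |  T  |  T  |      T      |           T           | T
 F  |  T  |  F  |      F      |           F           | F
 F  |  F  |  T  |      T      |           F           | T
 F  |  F  |  F  |      F      |           T           | F
The formula is true on 4 of the 8 rows.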